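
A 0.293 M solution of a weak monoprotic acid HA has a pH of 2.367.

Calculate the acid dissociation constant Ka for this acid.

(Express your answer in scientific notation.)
K_a = 6.39e-05

[H⁺] = 10^(−pH) = 10^(−2.367) = 4.295e-03 M. For HA ⇌ H⁺ + A⁻, Ka = x²/(C − x) = (4.295e-03)²/(0.293 − 4.295e-03) = 6.39e-05.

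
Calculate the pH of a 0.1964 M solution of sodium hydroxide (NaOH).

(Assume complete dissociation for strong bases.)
pH = 13.29

[OH⁻] = 0.1964 M for strong base. pOH = -log[OH⁻] = 0.71, pH = 14 - pOH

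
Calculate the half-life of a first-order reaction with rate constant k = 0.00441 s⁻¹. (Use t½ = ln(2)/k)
157.18 s

t½ = ln(2)/k = 0.6931/0.00441 = 157.18 s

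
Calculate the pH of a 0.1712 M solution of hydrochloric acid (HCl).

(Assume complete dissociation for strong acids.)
pH = 0.77

[H⁺] = 0.1712 M for strong acid. pH = -log[H⁺] = -log(0.1712)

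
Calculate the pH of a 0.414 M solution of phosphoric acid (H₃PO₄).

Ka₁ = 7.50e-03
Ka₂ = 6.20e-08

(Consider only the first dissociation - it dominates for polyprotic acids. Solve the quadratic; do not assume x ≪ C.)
pH = 1.28

x² + Ka₁·x − Ka₁·C = 0 with Ka₁ = 7.50e-03, C = 0.414.
x = (−Ka₁ + √(Ka₁² + 4·Ka₁·C))/2 = 5.2099e-02 M, so pH = 1.28.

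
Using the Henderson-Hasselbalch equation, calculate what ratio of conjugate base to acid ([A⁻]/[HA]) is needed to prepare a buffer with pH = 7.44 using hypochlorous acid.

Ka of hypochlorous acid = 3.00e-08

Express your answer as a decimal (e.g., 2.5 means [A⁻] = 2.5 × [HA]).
[A⁻]/[HA] = 0.826

pKa = −log(3.00e-08) = 7.5229. pH = pKa + log([A⁻]/[HA]). 7.44 = 7.5229 + log(ratio). log(ratio) = 7.44 − 7.5229 = -0.0829. ratio = 10^(-0.0829) = 0.826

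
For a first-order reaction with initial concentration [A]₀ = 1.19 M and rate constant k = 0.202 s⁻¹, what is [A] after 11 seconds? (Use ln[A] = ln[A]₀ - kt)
0.1290 M

ln[A] = ln[A]₀ - k·t = ln(1.19) - (0.202)·(11) = 0.1740 - 2.2220 = -2.0480
[A] = e^(-2.0480) = 0.1290 M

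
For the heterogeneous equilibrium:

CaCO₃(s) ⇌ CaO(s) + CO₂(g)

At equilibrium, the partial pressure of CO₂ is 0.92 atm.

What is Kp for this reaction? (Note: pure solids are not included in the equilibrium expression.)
K_p = 0.92

Solids (CaCO₃, CaO) have activity 1 and are excluded.
Kp = P(CO₂) = 0.92.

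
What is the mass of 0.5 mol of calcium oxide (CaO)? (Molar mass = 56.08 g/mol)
Mass = 0.5 mol × 56.08 g/mol = 28.04 g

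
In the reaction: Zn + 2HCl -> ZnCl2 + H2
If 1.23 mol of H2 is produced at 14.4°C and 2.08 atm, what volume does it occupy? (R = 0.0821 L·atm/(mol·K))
T = 14.4°C + 273.15 = 287.55 K
V = nRT/P = (1.23 × 0.0821 × 287.55) / 2.08
V = 13.96 L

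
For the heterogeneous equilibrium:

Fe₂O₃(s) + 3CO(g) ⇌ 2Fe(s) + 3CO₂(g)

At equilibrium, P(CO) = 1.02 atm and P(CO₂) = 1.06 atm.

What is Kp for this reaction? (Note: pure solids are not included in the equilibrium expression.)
K_p = 1.122

Solids (Fe₂O₃, Fe) are excluded.
Kp = P(CO₂)³/P(CO)³ = (1.06)³/(1.02)³ = 1.191/1.061 = 1.122.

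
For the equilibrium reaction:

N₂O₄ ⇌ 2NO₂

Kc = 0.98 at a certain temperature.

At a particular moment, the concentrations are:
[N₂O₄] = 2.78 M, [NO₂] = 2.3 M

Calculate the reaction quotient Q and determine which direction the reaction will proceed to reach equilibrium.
Q = 1.903, Q > K, reaction proceeds reverse (toward reactants)

Q = ([NO₂]^2) / ([N₂O₄])
  = ((2.3)^2) / ((2.78)) = 5.29/2.78 = 1.903
Since Q = 1.903 > Kc = 0.98, the reaction proceeds reverse (toward reactants) to reach equilibrium.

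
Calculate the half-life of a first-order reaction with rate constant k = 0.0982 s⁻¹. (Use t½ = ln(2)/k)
7.06 s

t½ = ln(2)/k = 0.6931/0.0982 = 7.06 s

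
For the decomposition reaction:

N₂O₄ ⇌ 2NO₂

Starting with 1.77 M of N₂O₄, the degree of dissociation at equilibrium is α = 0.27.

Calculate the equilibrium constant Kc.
K_c = 0.7070

x = α·[A]₀ = 0.27 × 1.77 = 0.4779 M dissociated.
At eq: [N₂O₄] = 1.77 − 0.4779 = 1.292 M; [NO₂] = 2x = 0.9558 M.
Kc = [NO₂]²/[N₂O₄] = (0.9558)²/1.292 = 0.707.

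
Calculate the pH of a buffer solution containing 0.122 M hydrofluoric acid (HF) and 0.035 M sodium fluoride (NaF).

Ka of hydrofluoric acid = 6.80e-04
pH = 2.63

pKa = -log(6.80e-04) = 3.17. pH = pKa + log([A⁻]/[HA]) = 3.17 + log(0.035/0.122)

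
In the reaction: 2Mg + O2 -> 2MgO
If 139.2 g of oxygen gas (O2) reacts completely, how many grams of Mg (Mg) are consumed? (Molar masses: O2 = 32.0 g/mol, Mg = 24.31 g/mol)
Moles of O2 = 139.2 g ÷ 32.0 g/mol = 4.35 mol
Mole ratio: 2 mol Mg / 1 mol O2
Moles of Mg = 4.35 × (2/1) = 8.7 mol
Mass of Mg = 8.7 mol × 24.31 g/mol = 211.5 g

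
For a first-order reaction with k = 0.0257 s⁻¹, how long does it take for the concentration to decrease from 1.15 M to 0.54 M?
29.41 s

From ln[A] = ln[A]₀ - k·t: t = ln([A]₀/[A])/k = ln(1.15/0.54)/0.0257 = ln(2.1296)/0.0257 = 0.7559/0.0257 = 29.41 s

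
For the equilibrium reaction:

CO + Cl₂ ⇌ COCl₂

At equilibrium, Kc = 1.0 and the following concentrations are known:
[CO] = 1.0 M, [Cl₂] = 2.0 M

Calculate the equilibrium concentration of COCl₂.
[COCl₂] = 2.0000 M

Kc = ([COCl₂]) / ([CO] × [Cl₂]) = 1.0
[COCl₂]^1 = Kc · (reactant terms)/(other product terms) = 1.0 · 2 / 1 = 2
[COCl₂] = 2.0000 M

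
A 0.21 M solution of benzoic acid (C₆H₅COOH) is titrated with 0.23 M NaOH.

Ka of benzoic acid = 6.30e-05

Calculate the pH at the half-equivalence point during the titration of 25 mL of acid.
pH = pKa = 4.20

At the half-equivalence point, [HA] = [A⁻], so by Henderson–Hasselbalch pH = pKa + log(1) = pKa.
pKa = −log(6.30e-05) = 4.20.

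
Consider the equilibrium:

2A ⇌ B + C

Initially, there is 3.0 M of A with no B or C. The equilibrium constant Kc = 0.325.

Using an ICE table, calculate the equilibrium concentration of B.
[B] = 0.799 M

ICE: [A] = 3.0 − 2x, [B] = [C] = x.
Kc = x²/(3.0 − 2x)² = 0.325 ⇒ √Kc = x/(3.0 − 2x).
x = √0.325·3.0/(1 + 2√0.325) = 0.57009·3.0/2.1402 = 0.79912.
[B] = x = 0.799 M.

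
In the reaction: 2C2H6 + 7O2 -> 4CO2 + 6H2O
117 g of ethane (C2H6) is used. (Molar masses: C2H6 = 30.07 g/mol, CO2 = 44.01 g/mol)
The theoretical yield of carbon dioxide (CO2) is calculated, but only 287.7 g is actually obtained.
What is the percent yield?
Moles of C2H6 = 117 g ÷ 30.07 g/mol = 3.89092 mol
Mole ratio: 4 mol CO2 / 2 mol C2H6
Moles of CO2 = 3.89092 × (4/2) = 7.78184 mol
Theoretical yield = 7.78184 mol × 44.01 g/mol = 342.48 g
Actual yield = 287.7 g
Percent yield = (287.7 / 342.48) × 100% = 84.0%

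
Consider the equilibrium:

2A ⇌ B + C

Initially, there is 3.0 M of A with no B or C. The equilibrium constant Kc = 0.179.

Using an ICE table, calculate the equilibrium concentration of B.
[B] = 0.688 M

ICE: [A] = 3.0 − 2x, [B] = [C] = x.
Kc = x²/(3.0 − 2x)² = 0.179 ⇒ √Kc = x/(3.0 − 2x).
x = √0.179·3.0/(1 + 2√0.179) = 0.42308·3.0/1.8462 = 0.68751.
[B] = x = 0.688 M.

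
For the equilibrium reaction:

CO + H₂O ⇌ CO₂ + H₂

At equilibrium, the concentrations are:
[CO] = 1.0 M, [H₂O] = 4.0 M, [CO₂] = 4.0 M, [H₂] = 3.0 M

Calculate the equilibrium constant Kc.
K_c = 3.0000

Kc = ([CO₂] × [H₂]) / ([CO] × [H₂O])
   = ((4.0)·(3.0)) / ((1.0)·(4.0))
   = 12 / 4 = 3.0000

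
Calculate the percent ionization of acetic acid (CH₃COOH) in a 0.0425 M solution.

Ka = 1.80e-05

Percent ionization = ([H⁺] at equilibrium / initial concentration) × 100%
Percent ionization = 2.04%

Let x = [H⁺]. Ka = x²/(C - x) ⇒ x² + (1.80e-05)x - (1.80e-05)(0.0425) = 0. x = 8.6569e-04. Percent = (8.6569e-04/0.0425) × 100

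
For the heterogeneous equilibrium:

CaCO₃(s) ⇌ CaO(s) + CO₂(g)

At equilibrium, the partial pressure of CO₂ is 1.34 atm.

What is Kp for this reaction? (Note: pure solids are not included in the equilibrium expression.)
K_p = 1.34

Solids (CaCO₃, CaO) have activity 1 and are excluded.
Kp = P(CO₂) = 1.34.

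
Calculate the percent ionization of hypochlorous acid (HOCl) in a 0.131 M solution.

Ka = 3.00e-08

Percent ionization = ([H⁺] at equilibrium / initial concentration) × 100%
Percent ionization = 0.0478%

Let x = [H⁺]. Ka = x²/(C - x) ⇒ x² + (3.00e-08)x - (3.00e-08)(0.131) = 0. x = 6.2675e-05. Percent = (6.2675e-05/0.131) × 100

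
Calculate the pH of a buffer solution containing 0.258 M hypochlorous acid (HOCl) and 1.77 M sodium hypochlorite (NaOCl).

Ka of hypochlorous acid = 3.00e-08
pH = 8.36

pKa = -log(3.00e-08) = 7.52. pH = pKa + log([A⁻]/[HA]) = 7.52 + log(1.77/0.258)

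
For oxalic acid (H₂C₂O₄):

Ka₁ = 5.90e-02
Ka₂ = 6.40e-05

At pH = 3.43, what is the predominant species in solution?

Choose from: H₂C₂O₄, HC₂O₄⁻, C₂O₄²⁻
HC₂O₄⁻

pKa1 = 1.23, pKa2 = 4.19. Each pKa is the crossover between adjacent species; pH = 3.43 lies in the region where HC₂O₄⁻ predominates.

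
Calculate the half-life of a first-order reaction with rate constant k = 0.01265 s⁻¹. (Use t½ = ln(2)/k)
54.79 s

t½ = ln(2)/k = 0.6931/0.01265 = 54.79 s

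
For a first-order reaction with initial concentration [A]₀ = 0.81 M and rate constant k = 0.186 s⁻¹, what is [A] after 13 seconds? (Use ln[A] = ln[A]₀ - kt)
0.0722 M

ln[A] = ln[A]₀ - k·t = ln(0.81) - (0.186)·(13) = -0.2107 - 2.4180 = -2.6287
[A] = e^(-2.6287) = 0.0722 M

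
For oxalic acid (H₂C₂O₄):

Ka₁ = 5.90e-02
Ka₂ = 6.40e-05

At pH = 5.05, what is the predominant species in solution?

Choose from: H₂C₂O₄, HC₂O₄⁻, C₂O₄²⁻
C₂O₄²⁻

pKa1 = 1.23, pKa2 = 4.19. Each pKa is the crossover between adjacent species; pH = 5.05 lies in the region where C₂O₄²⁻ predominates.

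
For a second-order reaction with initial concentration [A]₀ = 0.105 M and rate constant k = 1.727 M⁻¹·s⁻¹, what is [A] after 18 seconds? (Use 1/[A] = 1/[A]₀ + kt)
0.0246 M

1/[A] = 1/[A]₀ + k·t = 1/0.105 + (1.727)·(18) = 9.5238 + 31.0860 = 40.6098
[A] = 1/40.6098 = 0.0246 M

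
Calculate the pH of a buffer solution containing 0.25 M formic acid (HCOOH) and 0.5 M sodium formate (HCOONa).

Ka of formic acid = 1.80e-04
pH = 4.05

pKa = -log(1.80e-04) = 3.74. pH = pKa + log([A⁻]/[HA]) = 3.74 + log(0.5/0.25)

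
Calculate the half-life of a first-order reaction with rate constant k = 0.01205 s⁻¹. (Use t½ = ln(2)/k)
57.52 s

t½ = ln(2)/k = 0.6931/0.01205 = 57.52 s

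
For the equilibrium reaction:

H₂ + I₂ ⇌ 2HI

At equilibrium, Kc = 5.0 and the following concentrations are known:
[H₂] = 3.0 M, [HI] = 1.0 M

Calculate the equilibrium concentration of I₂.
[I₂] = 0.0667 M

Kc = ([HI]^2) / ([H₂] × [I₂]) = 5.0
[I₂]^1 = (product terms)/(Kc · other reactant terms) = 1 / (5.0 · 3) = 0.066667
[I₂] = 0.0667 M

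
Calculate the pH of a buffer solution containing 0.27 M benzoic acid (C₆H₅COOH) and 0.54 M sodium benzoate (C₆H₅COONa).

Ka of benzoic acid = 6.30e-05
pH = 4.50

pKa = -log(6.30e-05) = 4.20. pH = pKa + log([A⁻]/[HA]) = 4.20 + log(0.54/0.27)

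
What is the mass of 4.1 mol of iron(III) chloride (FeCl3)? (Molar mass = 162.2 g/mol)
Mass = 4.1 mol × 162.2 g/mol = 665 g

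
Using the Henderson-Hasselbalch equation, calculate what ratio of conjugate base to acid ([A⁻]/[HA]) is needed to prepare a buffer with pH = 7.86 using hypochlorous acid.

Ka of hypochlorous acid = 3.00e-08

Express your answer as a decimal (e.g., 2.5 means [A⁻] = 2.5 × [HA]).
[A⁻]/[HA] = 2.173

pKa = −log(3.00e-08) = 7.5229. pH = pKa + log([A⁻]/[HA]). 7.86 = 7.5229 + log(ratio). log(ratio) = 7.86 − 7.5229 = 0.3371. ratio = 10^(0.3371) = 2.173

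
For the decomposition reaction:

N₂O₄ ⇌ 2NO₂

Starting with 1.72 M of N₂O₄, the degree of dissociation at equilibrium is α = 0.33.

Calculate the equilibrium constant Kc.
K_c = 1.1183

x = α·[A]₀ = 0.33 × 1.72 = 0.5676 M dissociated.
At eq: [N₂O₄] = 1.72 − 0.5676 = 1.152 M; [NO₂] = 2x = 1.135 M.
Kc = [NO₂]²/[N₂O₄] = (1.135)²/1.152 = 1.118.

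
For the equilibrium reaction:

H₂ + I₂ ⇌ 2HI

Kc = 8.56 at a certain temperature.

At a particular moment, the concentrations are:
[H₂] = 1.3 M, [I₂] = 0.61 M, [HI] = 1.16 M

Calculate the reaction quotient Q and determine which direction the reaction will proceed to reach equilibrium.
Q = 1.697, Q < K, reaction proceeds forward (toward products)

Q = ([HI]^2) / ([H₂] × [I₂])
  = ((1.16)^2) / ((1.3)·(0.61)) = 1.3456/0.793 = 1.697
Since Q = 1.697 < Kc = 8.56, the reaction proceeds forward (toward products) to reach equilibrium.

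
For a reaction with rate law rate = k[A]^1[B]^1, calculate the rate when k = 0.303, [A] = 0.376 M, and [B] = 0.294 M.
0.03349 M/s

rate = k·[A]^1·[B]^1 = 0.303·(0.376)^1·(0.294)^1 = 0.303·0.376·0.294 = 0.03349 M/s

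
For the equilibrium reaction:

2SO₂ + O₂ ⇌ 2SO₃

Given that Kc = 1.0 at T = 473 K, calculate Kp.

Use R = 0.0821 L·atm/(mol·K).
K_p = 0.0258

Δn = (moles gaseous products) − (moles gaseous reactants) = -1
T = 473 K; RT = 0.0821 × 473 = 38.8333
Kp = Kc·(RT)^Δn = 1.0 × (38.8333)^-1 = 1.0 × 0.0257511 = 0.0258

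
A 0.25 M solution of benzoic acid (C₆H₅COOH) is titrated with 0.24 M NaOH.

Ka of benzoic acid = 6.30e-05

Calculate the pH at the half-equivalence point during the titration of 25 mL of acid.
pH = pKa = 4.20

At the half-equivalence point, [HA] = [A⁻], so by Henderson–Hasselbalch pH = pKa + log(1) = pKa.
pKa = −log(6.30e-05) = 4.20.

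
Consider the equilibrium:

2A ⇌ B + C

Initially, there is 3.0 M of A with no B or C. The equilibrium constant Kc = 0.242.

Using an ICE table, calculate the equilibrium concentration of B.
[B] = 0.744 M

ICE: [A] = 3.0 − 2x, [B] = [C] = x.
Kc = x²/(3.0 − 2x)² = 0.242 ⇒ √Kc = x/(3.0 − 2x).
x = √0.242·3.0/(1 + 2√0.242) = 0.49193·3.0/1.9839 = 0.7439.
[B] = x = 0.744 M.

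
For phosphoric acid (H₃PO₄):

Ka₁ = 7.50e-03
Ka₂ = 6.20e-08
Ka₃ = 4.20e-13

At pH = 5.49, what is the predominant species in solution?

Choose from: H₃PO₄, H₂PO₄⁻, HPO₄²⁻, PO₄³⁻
H₂PO₄⁻

pKa1 = 2.12, pKa2 = 7.21, pKa3 = 12.38. Each pKa is the crossover between adjacent species; pH = 5.49 lies in the region where H₂PO₄⁻ predominates.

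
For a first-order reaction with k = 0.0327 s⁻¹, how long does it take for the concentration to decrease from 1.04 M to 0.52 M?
21.20 s

From ln[A] = ln[A]₀ - k·t: t = ln([A]₀/[A])/k = ln(1.04/0.52)/0.0327 = ln(2.0000)/0.0327 = 0.6931/0.0327 = 21.20 s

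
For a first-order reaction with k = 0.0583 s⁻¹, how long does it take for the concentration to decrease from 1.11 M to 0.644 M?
9.34 s

From ln[A] = ln[A]₀ - k·t: t = ln([A]₀/[A])/k = ln(1.11/0.644)/0.0583 = ln(1.7236)/0.0583 = 0.5444/0.0583 = 9.34 s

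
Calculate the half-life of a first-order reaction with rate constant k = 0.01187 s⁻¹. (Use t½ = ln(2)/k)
58.39 s

t½ = ln(2)/k = 0.6931/0.01187 = 58.39 s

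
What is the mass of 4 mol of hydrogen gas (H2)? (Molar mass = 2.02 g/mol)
Mass = 4 mol × 2.02 g/mol = 8.08 g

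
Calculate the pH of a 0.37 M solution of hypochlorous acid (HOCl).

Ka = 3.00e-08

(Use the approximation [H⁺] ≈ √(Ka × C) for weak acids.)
pH = 3.98

[H⁺] = √(Ka × C) = √(3.00e-08 × 0.37) = 1.0536e-04. pH = -log(1.0536e-04)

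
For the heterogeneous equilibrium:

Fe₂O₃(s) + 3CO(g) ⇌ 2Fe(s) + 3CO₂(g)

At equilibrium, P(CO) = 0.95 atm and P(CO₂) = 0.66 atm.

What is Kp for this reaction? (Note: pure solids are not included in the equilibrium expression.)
K_p = 0.335

Solids (Fe₂O₃, Fe) are excluded.
Kp = P(CO₂)³/P(CO)³ = (0.66)³/(0.95)³ = 0.2875/0.8574 = 0.335.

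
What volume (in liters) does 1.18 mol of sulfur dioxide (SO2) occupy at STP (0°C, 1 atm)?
At STP, 1 mol of gas occupies 22.4 L
Volume = 1.18 mol × 22.4 L/mol = 26.43 L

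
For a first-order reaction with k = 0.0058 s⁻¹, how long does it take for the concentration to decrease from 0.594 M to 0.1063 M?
296.66 s

From ln[A] = ln[A]₀ - k·t: t = ln([A]₀/[A])/k = ln(0.594/0.1063)/0.0058 = ln(5.5880)/0.0058 = 1.7206/0.0058 = 296.66 s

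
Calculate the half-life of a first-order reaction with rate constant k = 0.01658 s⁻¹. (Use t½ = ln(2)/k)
41.81 s

t½ = ln(2)/k = 0.6931/0.01658 = 41.81 s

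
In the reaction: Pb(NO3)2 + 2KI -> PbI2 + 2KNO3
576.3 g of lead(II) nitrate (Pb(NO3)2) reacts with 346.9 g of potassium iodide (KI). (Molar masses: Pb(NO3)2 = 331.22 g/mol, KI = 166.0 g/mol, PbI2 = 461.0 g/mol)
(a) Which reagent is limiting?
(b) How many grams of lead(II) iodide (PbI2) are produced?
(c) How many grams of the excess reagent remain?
(a) KI, (b) 481.7 g, (c) 230.2 g

Moles of Pb(NO3)2 = 576.3 g ÷ 331.22 g/mol = 1.73993 mol
Moles of KI = 346.9 g ÷ 166.0 g/mol = 2.08976 mol
Moles ÷ coefficient: Pb(NO3)2: 1.73993/1 = 1.74, KI: 2.08976/2 = 1.045
(a) KI has the smaller value, so KI is the limiting reagent.
(b) Moles of PbI2 = 2.08976 mol KI × (1/2) = 1.04488 mol; mass = 1.04488 mol × 461.0 g/mol = 481.7 g
(c) Pb(NO3)2 consumed = 2.08976 × (1/2) = 1.04488 mol; remaining = 1.73993 − 1.04488 = 0.695052 mol; mass = 0.695052 mol × 331.22 g/mol = 230.2 g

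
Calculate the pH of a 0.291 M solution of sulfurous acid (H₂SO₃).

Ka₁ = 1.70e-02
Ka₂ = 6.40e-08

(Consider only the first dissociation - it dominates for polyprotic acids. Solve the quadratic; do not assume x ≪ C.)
pH = 1.21

x² + Ka₁·x − Ka₁·C = 0 with Ka₁ = 1.70e-02, C = 0.291.
x = (−Ka₁ + √(Ka₁² + 4·Ka₁·C))/2 = 6.2347e-02 M, so pH = 1.21.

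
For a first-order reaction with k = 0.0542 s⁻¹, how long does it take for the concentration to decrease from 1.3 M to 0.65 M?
12.79 s

From ln[A] = ln[A]₀ - k·t: t = ln([A]₀/[A])/k = ln(1.3/0.65)/0.0542 = ln(2.0000)/0.0542 = 0.6931/0.0542 = 12.79 s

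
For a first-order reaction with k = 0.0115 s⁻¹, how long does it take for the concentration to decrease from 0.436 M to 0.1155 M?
115.51 s

From ln[A] = ln[A]₀ - k·t: t = ln([A]₀/[A])/k = ln(0.436/0.1155)/0.0115 = ln(3.7749)/0.0115 = 1.3284/0.0115 = 115.51 s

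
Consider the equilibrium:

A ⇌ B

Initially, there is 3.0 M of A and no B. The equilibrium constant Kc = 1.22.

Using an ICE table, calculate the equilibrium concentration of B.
[B] = 1.649 M

ICE: [A] = 3.0 − x, [B] = x.
Kc = x/(3.0 − x) = 1.22 ⇒ x = 1.22·3.0/(1 + 1.22) = 3.66/2.22 = 1.649.
[B] = x = 1.649 M.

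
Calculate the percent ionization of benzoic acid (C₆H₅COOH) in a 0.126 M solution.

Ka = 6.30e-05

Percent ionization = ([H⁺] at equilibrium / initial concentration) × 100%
Percent ionization = 2.21%

Let x = [H⁺]. Ka = x²/(C - x) ⇒ x² + (6.30e-05)x - (6.30e-05)(0.126) = 0. x = 2.7861e-03. Percent = (2.7861e-03/0.126) × 100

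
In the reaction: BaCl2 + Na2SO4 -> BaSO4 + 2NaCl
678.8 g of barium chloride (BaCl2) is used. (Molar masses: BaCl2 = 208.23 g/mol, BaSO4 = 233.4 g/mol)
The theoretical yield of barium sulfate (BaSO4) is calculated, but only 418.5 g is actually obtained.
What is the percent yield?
Moles of BaCl2 = 678.8 g ÷ 208.23 g/mol = 3.25986 mol
Mole ratio: 1 mol BaSO4 / 1 mol BaCl2
Moles of BaSO4 = 3.25986 × (1/1) = 3.25986 mol
Theoretical yield = 3.25986 mol × 233.4 g/mol = 760.85 g
Actual yield = 418.5 g
Percent yield = (418.5 / 760.85) × 100% = 55.0%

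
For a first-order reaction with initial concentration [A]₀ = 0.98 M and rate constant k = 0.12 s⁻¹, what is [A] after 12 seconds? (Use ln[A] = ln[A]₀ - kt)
0.2322 M

ln[A] = ln[A]₀ - k·t = ln(0.98) - (0.12)·(12) = -0.0202 - 1.4400 = -1.4602
[A] = e^(-1.4602) = 0.2322 M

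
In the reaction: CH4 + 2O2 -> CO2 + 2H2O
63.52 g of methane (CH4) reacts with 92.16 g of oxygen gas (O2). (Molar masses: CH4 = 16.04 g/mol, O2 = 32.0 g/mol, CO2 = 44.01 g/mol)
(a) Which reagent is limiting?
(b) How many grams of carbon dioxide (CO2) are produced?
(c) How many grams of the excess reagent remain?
(a) O2, (b) 63.37 g, (c) 40.42 g

Moles of CH4 = 63.52 g ÷ 16.04 g/mol = 3.9601 mol
Moles of O2 = 92.16 g ÷ 32.0 g/mol = 2.88 mol
Moles ÷ coefficient: CH4: 3.9601/1 = 3.96, O2: 2.88/2 = 1.44
(a) O2 has the smaller value, so O2 is the limiting reagent.
(b) Moles of CO2 = 2.88 mol O2 × (1/2) = 1.44 mol; mass = 1.44 mol × 44.01 g/mol = 63.37 g
(c) CH4 consumed = 2.88 × (1/2) = 1.44 mol; remaining = 3.9601 − 1.44 = 2.5201 mol; mass = 2.5201 mol × 16.04 g/mol = 40.42 g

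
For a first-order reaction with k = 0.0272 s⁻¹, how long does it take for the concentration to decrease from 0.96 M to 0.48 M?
25.48 s

From ln[A] = ln[A]₀ - k·t: t = ln([A]₀/[A])/k = ln(0.96/0.48)/0.0272 = ln(2.0000)/0.0272 = 0.6931/0.0272 = 25.48 s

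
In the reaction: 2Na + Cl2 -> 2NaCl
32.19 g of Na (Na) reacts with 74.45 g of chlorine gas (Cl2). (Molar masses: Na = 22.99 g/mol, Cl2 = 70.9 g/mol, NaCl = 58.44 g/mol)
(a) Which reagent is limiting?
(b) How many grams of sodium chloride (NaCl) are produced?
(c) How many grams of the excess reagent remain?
(a) Na, (b) 81.83 g, (c) 24.81 g

Moles of Na = 32.19 g ÷ 22.99 g/mol = 1.40017 mol
Moles of Cl2 = 74.45 g ÷ 70.9 g/mol = 1.05007 mol
Moles ÷ coefficient: Na: 1.40017/2 = 0.7001, Cl2: 1.05007/1 = 1.05
(a) Na has the smaller value, so Na is the limiting reagent.
(b) Moles of NaCl = 1.40017 mol Na × (2/2) = 1.40017 mol; mass = 1.40017 mol × 58.44 g/mol = 81.83 g
(c) Cl2 consumed = 1.40017 × (1/2) = 0.700087 mol; remaining = 1.05007 − 0.700087 = 0.349984 mol; mass = 0.349984 mol × 70.9 g/mol = 24.81 g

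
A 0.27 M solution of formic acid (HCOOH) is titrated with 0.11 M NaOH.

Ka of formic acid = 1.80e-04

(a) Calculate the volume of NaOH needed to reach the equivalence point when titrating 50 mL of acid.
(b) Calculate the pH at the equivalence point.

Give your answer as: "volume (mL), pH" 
V = 122.7 mL, pH = 8.32

(a) At equivalence: moles acid = moles base.
moles acid = 0.27 × 0.05 = 0.0135 mol; V_NaOH = 0.0135/0.11 = 0.1227 L = 122.7 mL.
(b) At equivalence, all acid → conjugate base A⁻ at [A⁻] = 0.0135/0.1727 = 0.07816 M.
Kb = Kw/Ka = 1.0e-14/1.80e-04 = 5.556e-11; [OH⁻] = √(Kb·[A⁻]) = 2.084e-06; pOH = 5.68; pH = 14 − pOH = 8.32.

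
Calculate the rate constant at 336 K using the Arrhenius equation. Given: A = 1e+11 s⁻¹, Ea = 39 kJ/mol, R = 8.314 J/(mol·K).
8.65e+04 s⁻¹

k = A·exp(-Ea/(R·T)) = 1e+11·exp(-39000/(8.314·336)) = 1e+11·exp(-13.9610) = 1e+11·8.6463e-07 = 8.65e+04 s⁻¹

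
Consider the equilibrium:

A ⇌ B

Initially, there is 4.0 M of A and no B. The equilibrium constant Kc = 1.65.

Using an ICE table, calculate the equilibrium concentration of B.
[B] = 2.491 M

ICE: [A] = 4.0 − x, [B] = x.
Kc = x/(4.0 − x) = 1.65 ⇒ x = 1.65·4.0/(1 + 1.65) = 6.6/2.65 = 2.491.
[B] = x = 2.491 M.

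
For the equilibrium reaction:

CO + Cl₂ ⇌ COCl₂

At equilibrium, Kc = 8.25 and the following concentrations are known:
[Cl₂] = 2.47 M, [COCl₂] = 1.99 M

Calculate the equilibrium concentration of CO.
[CO] = 0.0977 M

Kc = ([COCl₂]) / ([CO] × [Cl₂]) = 8.25
[CO]^1 = (product terms)/(Kc · other reactant terms) = 1.99 / (8.25 · 2.47) = 0.097657
[CO] = 0.0977 M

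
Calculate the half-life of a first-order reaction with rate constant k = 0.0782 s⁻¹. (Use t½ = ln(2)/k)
8.86 s

t½ = ln(2)/k = 0.6931/0.0782 = 8.86 s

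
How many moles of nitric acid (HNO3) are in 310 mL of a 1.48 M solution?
Moles = Molarity × Volume (L)
Moles = 1.48 M × 0.31 L = 0.4588 mol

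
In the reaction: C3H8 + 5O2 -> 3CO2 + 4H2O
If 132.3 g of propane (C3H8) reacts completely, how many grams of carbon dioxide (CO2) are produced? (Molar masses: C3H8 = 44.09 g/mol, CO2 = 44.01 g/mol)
Moles of C3H8 = 132.3 g ÷ 44.09 g/mol = 3.00068 mol
Mole ratio: 3 mol CO2 / 1 mol C3H8
Moles of CO2 = 3.00068 × (3/1) = 9.00204 mol
Mass of CO2 = 9.00204 mol × 44.01 g/mol = 396.2 g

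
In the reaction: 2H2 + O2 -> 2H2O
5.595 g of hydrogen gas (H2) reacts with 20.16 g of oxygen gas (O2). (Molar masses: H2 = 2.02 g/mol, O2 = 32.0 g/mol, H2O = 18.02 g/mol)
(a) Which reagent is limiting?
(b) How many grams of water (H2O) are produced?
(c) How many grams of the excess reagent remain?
(a) O2, (b) 22.71 g, (c) 3.05 g

Moles of H2 = 5.595 g ÷ 2.02 g/mol = 2.7698 mol
Moles of O2 = 20.16 g ÷ 32.0 g/mol = 0.63 mol
Moles ÷ coefficient: H2: 2.7698/2 = 1.385, O2: 0.63/1 = 0.63
(a) O2 has the smaller value, so O2 is the limiting reagent.
(b) Moles of H2O = 0.63 mol O2 × (2/1) = 1.26 mol; mass = 1.26 mol × 18.02 g/mol = 22.71 g
(c) H2 consumed = 0.63 × (2/1) = 1.26 mol; remaining = 2.7698 − 1.26 = 1.5098 mol; mass = 1.5098 mol × 2.02 g/mol = 3.05 g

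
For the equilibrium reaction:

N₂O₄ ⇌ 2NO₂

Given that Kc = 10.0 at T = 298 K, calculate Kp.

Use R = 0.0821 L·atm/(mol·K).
K_p = 244.6580

Δn = (moles gaseous products) − (moles gaseous reactants) = 1
T = 298 K; RT = 0.0821 × 298 = 24.4658
Kp = Kc·(RT)^Δn = 10.0 × (24.4658)^1 = 10.0 × 24.4658 = 244.6580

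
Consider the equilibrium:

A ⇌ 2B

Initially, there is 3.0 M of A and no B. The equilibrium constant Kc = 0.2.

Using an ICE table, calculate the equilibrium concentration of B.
[B] = 0.726 M

ICE: [A] = 3.0 − x, [B] = 2x.
Kc = (2x)²/(3.0 − x) = 0.2 ⇒ 4x² + 0.2x − 0.6 = 0.
x = (−0.2 + √(0.2² + 4·4·0.6))/(2·4) = (−0.2 + √9.64)/8 = 0.3631.
[B] = 2x = 0.726 M.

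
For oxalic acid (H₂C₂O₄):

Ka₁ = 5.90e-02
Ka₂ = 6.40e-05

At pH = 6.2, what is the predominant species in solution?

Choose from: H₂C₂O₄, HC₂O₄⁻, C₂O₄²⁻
C₂O₄²⁻

pKa1 = 1.23, pKa2 = 4.19. Each pKa is the crossover between adjacent species; pH = 6.2 lies in the region where C₂O₄²⁻ predominates.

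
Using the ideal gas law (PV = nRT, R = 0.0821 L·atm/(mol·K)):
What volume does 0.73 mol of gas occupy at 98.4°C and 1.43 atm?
T = 98.4°C + 273.15 = 371.55 K
V = nRT/P = (0.73 × 0.0821 × 371.55) / 1.43
V = 15.57 L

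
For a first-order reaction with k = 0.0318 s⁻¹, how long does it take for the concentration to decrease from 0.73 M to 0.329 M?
25.06 s

From ln[A] = ln[A]₀ - k·t: t = ln([A]₀/[A])/k = ln(0.73/0.329)/0.0318 = ln(2.2188)/0.0318 = 0.7970/0.0318 = 25.06 s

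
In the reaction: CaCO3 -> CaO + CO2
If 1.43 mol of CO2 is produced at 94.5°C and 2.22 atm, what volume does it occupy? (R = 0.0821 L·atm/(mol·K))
T = 94.5°C + 273.15 = 367.65 K
V = nRT/P = (1.43 × 0.0821 × 367.65) / 2.22
V = 19.44 L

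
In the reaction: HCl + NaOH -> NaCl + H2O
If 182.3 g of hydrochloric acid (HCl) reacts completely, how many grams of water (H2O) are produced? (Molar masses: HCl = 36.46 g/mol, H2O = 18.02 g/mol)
Moles of HCl = 182.3 g ÷ 36.46 g/mol = 5 mol
Mole ratio: 1 mol H2O / 1 mol HCl
Moles of H2O = 5 × (1/1) = 5 mol
Mass of H2O = 5 mol × 18.02 g/mol = 90.1 g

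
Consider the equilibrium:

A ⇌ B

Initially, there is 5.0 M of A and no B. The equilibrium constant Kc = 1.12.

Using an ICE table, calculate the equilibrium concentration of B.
[B] = 2.642 M

ICE: [A] = 5.0 − x, [B] = x.
Kc = x/(5.0 − x) = 1.12 ⇒ x = 1.12·5.0/(1 + 1.12) = 5.6/2.12 = 2.642.
[B] = x = 2.642 M.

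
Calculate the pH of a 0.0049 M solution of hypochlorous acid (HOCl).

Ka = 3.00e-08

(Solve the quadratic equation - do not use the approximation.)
pH = 4.92

x² + Ka×x - Ka×C = 0. Using quadratic formula: [H⁺] = 1.2109e-05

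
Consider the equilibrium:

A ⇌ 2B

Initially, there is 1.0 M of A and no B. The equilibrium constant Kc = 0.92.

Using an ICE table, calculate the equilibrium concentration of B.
[B] = 0.756 M

ICE: [A] = 1.0 − x, [B] = 2x.
Kc = (2x)²/(1.0 − x) = 0.92 ⇒ 4x² + 0.92x − 0.92 = 0.
x = (−0.92 + √(0.92² + 4·4·0.92))/(2·4) = (−0.92 + √15.566)/8 = 0.37818.
[B] = 2x = 0.756 M.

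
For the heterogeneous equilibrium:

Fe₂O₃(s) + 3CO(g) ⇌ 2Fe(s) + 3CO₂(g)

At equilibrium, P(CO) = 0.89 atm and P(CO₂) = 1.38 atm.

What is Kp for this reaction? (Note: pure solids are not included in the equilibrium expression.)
K_p = 3.728

Solids (Fe₂O₃, Fe) are excluded.
Kp = P(CO₂)³/P(CO)³ = (1.38)³/(0.89)³ = 2.628/0.705 = 3.728.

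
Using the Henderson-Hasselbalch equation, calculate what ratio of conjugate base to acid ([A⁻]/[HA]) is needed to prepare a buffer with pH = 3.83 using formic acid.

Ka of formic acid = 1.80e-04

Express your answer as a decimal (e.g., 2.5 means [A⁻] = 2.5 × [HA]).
[A⁻]/[HA] = 1.217

pKa = −log(1.80e-04) = 3.7447. pH = pKa + log([A⁻]/[HA]). 3.83 = 3.7447 + log(ratio). log(ratio) = 3.83 − 3.7447 = 0.0853. ratio = 10^(0.0853) = 1.217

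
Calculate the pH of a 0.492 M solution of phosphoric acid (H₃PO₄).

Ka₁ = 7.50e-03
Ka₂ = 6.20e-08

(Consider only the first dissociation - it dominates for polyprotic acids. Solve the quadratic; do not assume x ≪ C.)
pH = 1.24

x² + Ka₁·x − Ka₁·C = 0 with Ka₁ = 7.50e-03, C = 0.492.
x = (−Ka₁ + √(Ka₁² + 4·Ka₁·C))/2 = 5.7111e-02 M, so pH = 1.24.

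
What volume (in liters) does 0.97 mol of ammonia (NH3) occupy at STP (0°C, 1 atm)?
At STP, 1 mol of gas occupies 22.4 L
Volume = 0.97 mol × 22.4 L/mol = 21.73 L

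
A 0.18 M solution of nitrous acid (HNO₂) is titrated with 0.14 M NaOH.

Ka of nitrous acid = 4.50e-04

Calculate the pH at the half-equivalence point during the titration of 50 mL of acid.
pH = pKa = 3.35

At the half-equivalence point, [HA] = [A⁻], so by Henderson–Hasselbalch pH = pKa + log(1) = pKa.
pKa = −log(4.50e-04) = 3.35.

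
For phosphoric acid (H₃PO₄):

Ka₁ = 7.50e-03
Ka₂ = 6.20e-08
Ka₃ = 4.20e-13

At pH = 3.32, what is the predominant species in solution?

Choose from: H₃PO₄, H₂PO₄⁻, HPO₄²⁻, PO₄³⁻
H₂PO₄⁻

pKa1 = 2.12, pKa2 = 7.21, pKa3 = 12.38. Each pKa is the crossover between adjacent species; pH = 3.32 lies in the region where H₂PO₄⁻ predominates.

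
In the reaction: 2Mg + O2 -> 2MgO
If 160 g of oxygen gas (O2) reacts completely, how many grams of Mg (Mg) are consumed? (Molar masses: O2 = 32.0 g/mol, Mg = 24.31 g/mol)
Moles of O2 = 160 g ÷ 32.0 g/mol = 5 mol
Mole ratio: 2 mol Mg / 1 mol O2
Moles of Mg = 5 × (2/1) = 10 mol
Mass of Mg = 10 mol × 24.31 g/mol = 243.1 g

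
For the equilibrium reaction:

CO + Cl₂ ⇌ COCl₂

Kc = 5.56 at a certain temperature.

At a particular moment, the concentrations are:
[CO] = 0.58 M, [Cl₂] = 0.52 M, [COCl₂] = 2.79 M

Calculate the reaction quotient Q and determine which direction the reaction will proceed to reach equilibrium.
Q = 9.251, Q > K, reaction proceeds reverse (toward reactants)

Q = ([COCl₂]) / ([CO] × [Cl₂])
  = ((2.79)) / ((0.58)·(0.52)) = 2.79/0.3016 = 9.251
Since Q = 9.251 > Kc = 5.56, the reaction proceeds reverse (toward reactants) to reach equilibrium.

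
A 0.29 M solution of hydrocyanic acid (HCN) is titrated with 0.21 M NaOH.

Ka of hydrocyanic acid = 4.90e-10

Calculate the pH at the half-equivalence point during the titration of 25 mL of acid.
pH = pKa = 9.31

At the half-equivalence point, [HA] = [A⁻], so by Henderson–Hasselbalch pH = pKa + log(1) = pKa.
pKa = −log(4.90e-10) = 9.31.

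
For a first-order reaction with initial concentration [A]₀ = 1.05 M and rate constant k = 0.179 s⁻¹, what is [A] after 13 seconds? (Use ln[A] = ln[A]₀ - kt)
0.1025 M

ln[A] = ln[A]₀ - k·t = ln(1.05) - (0.179)·(13) = 0.0488 - 2.3270 = -2.2782
[A] = e^(-2.2782) = 0.1025 M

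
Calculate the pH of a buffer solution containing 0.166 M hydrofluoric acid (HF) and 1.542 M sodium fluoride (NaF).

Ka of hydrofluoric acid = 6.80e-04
pH = 4.14

pKa = -log(6.80e-04) = 3.17. pH = pKa + log([A⁻]/[HA]) = 3.17 + log(1.542/0.166)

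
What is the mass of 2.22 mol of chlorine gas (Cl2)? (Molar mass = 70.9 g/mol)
Mass = 2.22 mol × 70.9 g/mol = 157.4 g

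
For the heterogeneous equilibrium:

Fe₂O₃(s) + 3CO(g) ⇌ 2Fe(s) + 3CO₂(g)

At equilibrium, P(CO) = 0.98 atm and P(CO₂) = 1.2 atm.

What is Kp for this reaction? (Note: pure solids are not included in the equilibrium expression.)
K_p = 1.836

Solids (Fe₂O₃, Fe) are excluded.
Kp = P(CO₂)³/P(CO)³ = (1.2)³/(0.98)³ = 1.728/0.9412 = 1.836.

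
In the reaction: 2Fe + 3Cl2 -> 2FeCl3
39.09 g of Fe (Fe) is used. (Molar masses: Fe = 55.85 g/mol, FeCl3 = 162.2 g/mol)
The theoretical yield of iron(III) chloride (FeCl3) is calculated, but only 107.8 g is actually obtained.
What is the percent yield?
Moles of Fe = 39.09 g ÷ 55.85 g/mol = 0.69991 mol
Mole ratio: 2 mol FeCl3 / 2 mol Fe
Moles of FeCl3 = 0.69991 × (2/2) = 0.69991 mol
Theoretical yield = 0.69991 mol × 162.2 g/mol = 113.53 g
Actual yield = 107.8 g
Percent yield = (107.8 / 113.53) × 100% = 95.0%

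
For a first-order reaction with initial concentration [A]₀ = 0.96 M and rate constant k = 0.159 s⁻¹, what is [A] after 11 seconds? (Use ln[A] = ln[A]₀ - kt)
0.1670 M

ln[A] = ln[A]₀ - k·t = ln(0.96) - (0.159)·(11) = -0.0408 - 1.7490 = -1.7898
[A] = e^(-1.7898) = 0.1670 M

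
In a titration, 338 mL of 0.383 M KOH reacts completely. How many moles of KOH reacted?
Moles = Molarity × Volume (L)
Moles = 0.383 M × 0.338 L = 0.1295 mol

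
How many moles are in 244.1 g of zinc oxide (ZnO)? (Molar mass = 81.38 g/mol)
Moles = 244.1 g ÷ 81.38 g/mol = 3 mol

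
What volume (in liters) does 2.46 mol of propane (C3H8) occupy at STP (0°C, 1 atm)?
At STP, 1 mol of gas occupies 22.4 L
Volume = 2.46 mol × 22.4 L/mol = 55.10 L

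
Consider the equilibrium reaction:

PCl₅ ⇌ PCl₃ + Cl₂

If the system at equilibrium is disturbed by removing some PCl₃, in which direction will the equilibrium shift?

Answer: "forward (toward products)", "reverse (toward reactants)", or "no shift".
forward (toward products)

Apply Le Chatelier's principle: system shifts to counteract the change.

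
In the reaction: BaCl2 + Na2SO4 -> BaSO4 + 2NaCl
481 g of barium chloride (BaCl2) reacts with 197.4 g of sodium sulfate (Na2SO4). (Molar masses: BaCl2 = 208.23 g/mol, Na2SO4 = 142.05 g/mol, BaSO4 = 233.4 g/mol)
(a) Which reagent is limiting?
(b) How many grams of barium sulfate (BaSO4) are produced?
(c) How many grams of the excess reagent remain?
(a) Na2SO4, (b) 324.3 g, (c) 191.6 g

Moles of BaCl2 = 481 g ÷ 208.23 g/mol = 2.30995 mol
Moles of Na2SO4 = 197.4 g ÷ 142.05 g/mol = 1.38965 mol
Moles ÷ coefficient: BaCl2: 2.30995/1 = 2.31, Na2SO4: 1.38965/1 = 1.39
(a) Na2SO4 has the smaller value, so Na2SO4 is the limiting reagent.
(b) Moles of BaSO4 = 1.38965 mol Na2SO4 × (1/1) = 1.38965 mol; mass = 1.38965 mol × 233.4 g/mol = 324.3 g
(c) BaCl2 consumed = 1.38965 × (1/1) = 1.38965 mol; remaining = 2.30995 − 1.38965 = 0.920294 mol; mass = 0.920294 mol × 208.23 g/mol = 191.6 g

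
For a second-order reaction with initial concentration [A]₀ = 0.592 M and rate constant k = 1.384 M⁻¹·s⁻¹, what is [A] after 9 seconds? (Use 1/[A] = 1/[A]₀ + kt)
0.0707 M

1/[A] = 1/[A]₀ + k·t = 1/0.592 + (1.384)·(9) = 1.6892 + 12.4560 = 14.1452
[A] = 1/14.1452 = 0.0707 M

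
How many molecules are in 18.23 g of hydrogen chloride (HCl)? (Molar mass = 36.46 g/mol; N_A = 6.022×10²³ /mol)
Moles = 18.23 g ÷ 36.46 g/mol = 0.5 mol
Molecules = 0.5 mol × 6.022×10²³ /mol = 3.011e+23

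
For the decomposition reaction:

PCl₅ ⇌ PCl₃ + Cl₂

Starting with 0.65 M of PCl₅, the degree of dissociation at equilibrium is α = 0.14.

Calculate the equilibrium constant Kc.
K_c = 0.0148

x = α·[A]₀ = 0.14 × 0.65 = 0.091 M dissociated.
At eq: [PCl₅] = 0.65 − 0.091 = 0.559 M; [PCl₃] = [Cl₂] = x = 0.091 M.
Kc = [PCl₃][Cl₂]/[PCl₅] = (0.091)²/0.559 = 0.01481.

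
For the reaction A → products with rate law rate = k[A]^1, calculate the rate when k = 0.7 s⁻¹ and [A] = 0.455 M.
0.3185 M/s

rate = k·[A]^1 = 0.7·(0.455)^1 = 0.7·0.455 = 0.3185 M/s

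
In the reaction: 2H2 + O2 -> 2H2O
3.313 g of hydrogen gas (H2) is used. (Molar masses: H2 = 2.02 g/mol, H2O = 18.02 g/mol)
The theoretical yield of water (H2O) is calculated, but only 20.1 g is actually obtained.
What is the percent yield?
Moles of H2 = 3.313 g ÷ 2.02 g/mol = 1.6401 mol
Mole ratio: 2 mol H2O / 2 mol H2
Moles of H2O = 1.6401 × (2/2) = 1.6401 mol
Theoretical yield = 1.6401 mol × 18.02 g/mol = 29.555 g
Actual yield = 20.1 g
Percent yield = (20.1 / 29.555) × 100% = 68.0%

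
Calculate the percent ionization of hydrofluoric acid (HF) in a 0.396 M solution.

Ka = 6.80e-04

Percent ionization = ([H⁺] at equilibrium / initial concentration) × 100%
Percent ionization = 4.06%

Let x = [H⁺]. Ka = x²/(C - x) ⇒ x² + (6.80e-04)x - (6.80e-04)(0.396) = 0. x = 1.6073e-02. Percent = (1.6073e-02/0.396) × 100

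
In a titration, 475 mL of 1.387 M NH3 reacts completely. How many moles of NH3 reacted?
Moles = Molarity × Volume (L)
Moles = 1.387 M × 0.475 L = 0.6588 mol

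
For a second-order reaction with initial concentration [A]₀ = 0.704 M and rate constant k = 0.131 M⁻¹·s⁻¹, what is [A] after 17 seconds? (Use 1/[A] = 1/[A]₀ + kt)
0.2742 M

1/[A] = 1/[A]₀ + k·t = 1/0.704 + (0.131)·(17) = 1.4205 + 2.2270 = 3.6475
[A] = 1/3.6475 = 0.2742 M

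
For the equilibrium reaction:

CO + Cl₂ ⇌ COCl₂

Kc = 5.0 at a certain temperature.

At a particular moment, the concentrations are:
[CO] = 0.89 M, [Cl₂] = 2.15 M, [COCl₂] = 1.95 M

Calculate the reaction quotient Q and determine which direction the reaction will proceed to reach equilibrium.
Q = 1.019, Q < K, reaction proceeds forward (toward products)

Q = ([COCl₂]) / ([CO] × [Cl₂])
  = ((1.95)) / ((0.89)·(2.15)) = 1.95/1.9135 = 1.019
Since Q = 1.019 < Kc = 5.0, the reaction proceeds forward (toward products) to reach equilibrium.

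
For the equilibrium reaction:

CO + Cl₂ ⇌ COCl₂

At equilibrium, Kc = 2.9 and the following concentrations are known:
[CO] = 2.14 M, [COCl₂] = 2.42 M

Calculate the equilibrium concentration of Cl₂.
[Cl₂] = 0.3899 M

Kc = ([COCl₂]) / ([CO] × [Cl₂]) = 2.9
[Cl₂]^1 = (product terms)/(Kc · other reactant terms) = 2.42 / (2.9 · 2.14) = 0.38995
[Cl₂] = 0.3899 M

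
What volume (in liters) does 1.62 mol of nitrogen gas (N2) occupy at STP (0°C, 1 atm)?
At STP, 1 mol of gas occupies 22.4 L
Volume = 1.62 mol × 22.4 L/mol = 36.29 L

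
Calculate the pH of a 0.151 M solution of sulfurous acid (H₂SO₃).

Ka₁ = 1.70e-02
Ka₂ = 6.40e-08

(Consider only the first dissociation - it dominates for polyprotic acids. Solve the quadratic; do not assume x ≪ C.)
pH = 1.37

x² + Ka₁·x − Ka₁·C = 0 with Ka₁ = 1.70e-02, C = 0.151.
x = (−Ka₁ + √(Ka₁² + 4·Ka₁·C))/2 = 4.2874e-02 M, so pH = 1.37.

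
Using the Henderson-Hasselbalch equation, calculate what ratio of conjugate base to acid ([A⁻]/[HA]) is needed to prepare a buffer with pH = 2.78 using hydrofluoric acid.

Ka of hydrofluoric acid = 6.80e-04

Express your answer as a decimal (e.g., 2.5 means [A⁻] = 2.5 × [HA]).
[A⁻]/[HA] = 0.410

pKa = −log(6.80e-04) = 3.1675. pH = pKa + log([A⁻]/[HA]). 2.78 = 3.1675 + log(ratio). log(ratio) = 2.78 − 3.1675 = -0.3875. ratio = 10^(-0.3875) = 0.410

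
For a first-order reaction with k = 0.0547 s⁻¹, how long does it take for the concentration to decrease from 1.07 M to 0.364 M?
19.71 s

From ln[A] = ln[A]₀ - k·t: t = ln([A]₀/[A])/k = ln(1.07/0.364)/0.0547 = ln(2.9396)/0.0547 = 1.0783/0.0547 = 19.71 s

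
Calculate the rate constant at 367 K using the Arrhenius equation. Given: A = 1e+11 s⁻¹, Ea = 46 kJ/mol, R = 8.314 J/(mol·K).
2.84e+04 s⁻¹

k = A·exp(-Ea/(R·T)) = 1e+11·exp(-46000/(8.314·367)) = 1e+11·exp(-15.0758) = 1e+11·2.8356e-07 = 2.84e+04 s⁻¹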